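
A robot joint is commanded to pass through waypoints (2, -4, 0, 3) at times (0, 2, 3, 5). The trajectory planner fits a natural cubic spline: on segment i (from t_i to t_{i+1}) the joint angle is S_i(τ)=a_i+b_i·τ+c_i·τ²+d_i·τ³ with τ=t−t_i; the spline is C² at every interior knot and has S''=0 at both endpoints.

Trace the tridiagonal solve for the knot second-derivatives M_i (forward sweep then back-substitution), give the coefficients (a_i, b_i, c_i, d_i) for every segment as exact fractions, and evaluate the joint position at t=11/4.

Δ: Δ0=-3, Δ1=4, Δ2=3/2
row 1: diag=6, rhs=42; c'=1/6, d'=7
row 2: denom=6−1·1/6=35/6; d'=(-15−1·7)/(35/6)=-132/35
back: M2=-132/35
back: M1=7−1/6·-132/35=267/35
M: M0=0, M1=267/35, M2=-132/35, M3=0
seg 0: a=2, c=M0/2=0, d=(M1−M0)/(6·2)=89/140, b=Δ0−h0·(2M0+M1)/6=-194/35
seg 1: a=-4, c=M1/2=267/70, d=(M2−M1)/(6·1)=-19/10, b=Δ1−h1·(2M1+M2)/6=73/35
seg 2: a=0, c=M2/2=-66/35, d=(M3−M2)/(6·2)=11/35, b=Δ2−h2·(2M2+M3)/6=281/70
t_q=11/4 → seg 1, τ=3/4; S=-4+73/35·τ+267/70·τ²+-19/10·τ³=-4891/4480

  seg 0: a=2 b=-194/35 c=0 d=89/140
  seg 1: a=-4 b=73/35 c=267/70 d=-19/10
  seg 2: a=0 b=281/70 c=-66/35 d=11/35
S(11/4) = -4891/4480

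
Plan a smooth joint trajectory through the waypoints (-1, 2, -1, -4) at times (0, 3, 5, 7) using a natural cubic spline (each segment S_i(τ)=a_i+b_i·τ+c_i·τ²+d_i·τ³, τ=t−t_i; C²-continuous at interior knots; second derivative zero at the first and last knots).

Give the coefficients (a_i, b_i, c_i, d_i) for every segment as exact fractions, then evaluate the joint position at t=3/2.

Δ: Δ0=1, Δ1=-3/2, Δ2=-3/2
row 1: diag=10, rhs=-15; c'=1/5, d'=-3/2
row 2: denom=8−2·1/5=38/5; d'=(0−2·-3/2)/(38/5)=15/38
back: M2=15/38
back: M1=-3/2−1/5·15/38=-30/19
M: M0=0, M1=-30/19, M2=15/38, M3=0
seg 0: a=-1, c=M0/2=0, d=(M1−M0)/(6·3)=-5/57, b=Δ0−h0·(2M0+M1)/6=34/19
seg 1: a=2, c=M1/2=-15/19, d=(M2−M1)/(6·2)=25/152, b=Δ1−h1·(2M1+M2)/6=-11/19
seg 2: a=-1, c=M2/2=15/76, d=(M3−M2)/(6·2)=-5/152, b=Δ2−h2·(2M2+M3)/6=-67/38
t_q=3/2 → seg 0, τ=3/2; S=-1+34/19·τ+0·τ²+-5/57·τ³=211/152

  seg 0: a=-1 b=34/19 c=0 d=-5/57
  seg 1: a=2 b=-11/19 c=-15/19 d=25/152
  seg 2: a=-1 b=-67/38 c=15/76 d=-5/152
S(3/2) = 211/152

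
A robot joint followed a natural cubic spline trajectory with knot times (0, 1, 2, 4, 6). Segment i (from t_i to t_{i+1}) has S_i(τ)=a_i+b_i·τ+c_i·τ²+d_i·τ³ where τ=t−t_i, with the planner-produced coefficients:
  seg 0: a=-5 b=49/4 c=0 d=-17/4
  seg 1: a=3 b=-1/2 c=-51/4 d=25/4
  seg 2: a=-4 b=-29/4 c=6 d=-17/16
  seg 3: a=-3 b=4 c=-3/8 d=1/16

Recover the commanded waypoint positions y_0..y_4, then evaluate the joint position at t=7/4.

y_0 = S_0(0) = a_0 = -5
y_1 = S_1(0) = a_1 = 3
y_2 = S_2(0) = a_2 = -4
y_3 = S_3(0) = a_3 = -3
y_4 = S_3(2) = 4
t_q=7/4 is in segment 1 (τ=3/4); S_1(τ)=-489/256

y_0=-5 y_1=3 y_2=-4 y_3=-3 y_4=4
S(7/4) = -489/256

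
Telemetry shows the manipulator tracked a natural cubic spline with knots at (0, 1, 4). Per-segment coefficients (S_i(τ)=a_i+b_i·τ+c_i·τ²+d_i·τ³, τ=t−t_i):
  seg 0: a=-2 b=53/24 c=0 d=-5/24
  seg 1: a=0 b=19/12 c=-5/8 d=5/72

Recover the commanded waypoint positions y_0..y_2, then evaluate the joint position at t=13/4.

y_0=-2 y_1=0 y_2=1
S(13/4) = 609/512

y_0 = S_0(0) = a_0 = -2
y_1 = S_1(0) = a_1 = 0
y_2 = S_1(3) = 1
t_q=13/4 is in segment 1 (τ=9/4); S_1(τ)=609/512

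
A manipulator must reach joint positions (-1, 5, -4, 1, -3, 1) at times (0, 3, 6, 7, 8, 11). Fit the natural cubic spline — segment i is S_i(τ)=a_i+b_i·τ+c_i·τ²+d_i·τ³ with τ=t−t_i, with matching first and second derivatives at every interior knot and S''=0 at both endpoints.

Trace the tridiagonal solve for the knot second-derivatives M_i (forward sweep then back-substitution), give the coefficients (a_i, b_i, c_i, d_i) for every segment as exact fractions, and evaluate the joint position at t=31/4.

  seg 0: a=-1 b=230/51 c=0 d=-128/459
  seg 1: a=5 b=-154/51 c=-128/51 d=385/459
  seg 2: a=-4 b=233/51 c=257/51 d=-235/51
  seg 3: a=1 b=14/17 c=-448/51 d=202/51
  seg 4: a=-3 b=-248/51 c=158/51 d=-158/459
S(31/4) = -899/544

Δ: Δ0=2, Δ1=-3, Δ2=5, Δ3=-4, Δ4=4/3
row 1: diag=12, rhs=-30; c'=1/4, d'=-5/2
row 2: denom=8−3·1/4=29/4; d'=(48−3·-5/2)/(29/4)=222/29
row 3: denom=4−1·4/29=112/29; d'=(-54−1·222/29)/(112/29)=-447/28
row 4: denom=8−1·29/112=867/112; d'=(32−1·-447/28)/(867/112)=316/51
back: M4=316/51
back: M3=-447/28−29/112·316/51=-896/51
back: M2=222/29−4/29·-896/51=514/51
back: M1=-5/2−1/4·514/51=-256/51
M: M0=0, M1=-256/51, M2=514/51, M3=-896/51, M4=316/51, M5=0
seg 0: a=-1, c=M0/2=0, d=(M1−M0)/(6·3)=-128/459, b=Δ0−h0·(2M0+M1)/6=230/51
seg 1: a=5, c=M1/2=-128/51, d=(M2−M1)/(6·3)=385/459, b=Δ1−h1·(2M1+M2)/6=-154/51
seg 2: a=-4, c=M2/2=257/51, d=(M3−M2)/(6·1)=-235/51, b=Δ2−h2·(2M2+M3)/6=233/51
seg 3: a=1, c=M3/2=-448/51, d=(M4−M3)/(6·1)=202/51, b=Δ3−h3·(2M3+M4)/6=14/17
seg 4: a=-3, c=M4/2=158/51, d=(M5−M4)/(6·3)=-158/459, b=Δ4−h4·(2M4+M5)/6=-248/51
t_q=31/4 → seg 3, τ=3/4; S=1+14/17·τ+-448/51·τ²+202/51·τ³=-899/544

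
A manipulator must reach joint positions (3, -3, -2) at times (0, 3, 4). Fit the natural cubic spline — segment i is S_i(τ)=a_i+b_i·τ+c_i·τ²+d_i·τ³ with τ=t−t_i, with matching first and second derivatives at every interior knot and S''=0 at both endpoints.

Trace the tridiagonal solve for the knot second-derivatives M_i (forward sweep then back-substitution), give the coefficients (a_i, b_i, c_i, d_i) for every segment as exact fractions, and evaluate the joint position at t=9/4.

Δ: Δ0=-2, Δ1=1
row 1: diag=8, rhs=18; c'=1/8, d'=9/4
back: M1=9/4
M: M0=0, M1=9/4, M2=0
seg 0: a=3, c=M0/2=0, d=(M1−M0)/(6·3)=1/8, b=Δ0−h0·(2M0+M1)/6=-25/8
seg 1: a=-3, c=M1/2=9/8, d=(M2−M1)/(6·1)=-3/8, b=Δ1−h1·(2M1+M2)/6=1/4
t_q=9/4 → seg 0, τ=9/4; S=3+-25/8·τ+0·τ²+1/8·τ³=-1335/512

  seg 0: a=3 b=-25/8 c=0 d=1/8
  seg 1: a=-3 b=1/4 c=9/8 d=-3/8
S(9/4) = -1335/512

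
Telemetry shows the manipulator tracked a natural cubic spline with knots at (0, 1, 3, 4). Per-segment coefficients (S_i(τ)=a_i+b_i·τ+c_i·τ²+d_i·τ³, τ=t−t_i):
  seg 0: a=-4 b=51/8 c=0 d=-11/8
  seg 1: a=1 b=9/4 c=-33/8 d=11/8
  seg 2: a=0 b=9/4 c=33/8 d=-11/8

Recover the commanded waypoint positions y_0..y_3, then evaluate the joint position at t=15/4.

y_0=-4 y_1=1 y_2=0 y_3=5
S(15/4) = 1755/512

y_0 = S_0(0) = a_0 = -4
y_1 = S_1(0) = a_1 = 1
y_2 = S_2(0) = a_2 = 0
y_3 = S_2(1) = 5
t_q=15/4 is in segment 2 (τ=3/4); S_2(τ)=1755/512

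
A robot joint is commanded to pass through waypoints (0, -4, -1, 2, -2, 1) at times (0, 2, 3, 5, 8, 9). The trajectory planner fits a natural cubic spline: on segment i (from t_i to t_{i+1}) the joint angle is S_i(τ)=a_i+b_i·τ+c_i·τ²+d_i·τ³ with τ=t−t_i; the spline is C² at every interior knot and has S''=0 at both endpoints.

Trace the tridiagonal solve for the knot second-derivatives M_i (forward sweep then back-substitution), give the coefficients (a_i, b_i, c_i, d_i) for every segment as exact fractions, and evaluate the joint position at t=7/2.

Δ: Δ0=-2, Δ1=3, Δ2=3/2, Δ3=-4/3, Δ4=3
row 1: diag=6, rhs=30; c'=1/6, d'=5
row 2: denom=6−1·1/6=35/6; d'=(-9−1·5)/(35/6)=-12/5
row 3: denom=10−2·12/35=326/35; d'=(-17−2·-12/5)/(326/35)=-427/326
row 4: denom=8−3·105/326=2293/326; d'=(26−3·-427/326)/(2293/326)=9757/2293
back: M4=9757/2293
back: M3=-427/326−105/326·9757/2293=-6146/2293
back: M2=-12/5−12/35·-6146/2293=-3396/2293
back: M1=5−1/6·-3396/2293=12031/2293
M: M0=0, M1=12031/2293, M2=-3396/2293, M3=-6146/2293, M4=9757/2293, M5=0
seg 0: a=0, c=M0/2=0, d=(M1−M0)/(6·2)=12031/27516, b=Δ0−h0·(2M0+M1)/6=-25789/6879
seg 1: a=-4, c=M1/2=12031/4586, d=(M2−M1)/(6·1)=-15427/13758, b=Δ1−h1·(2M1+M2)/6=10304/6879
seg 2: a=-1, c=M2/2=-1698/2293, d=(M3−M2)/(6·2)=-1375/13758, b=Δ2−h2·(2M2+M3)/6=46513/13758
seg 3: a=2, c=M3/2=-3073/2293, d=(M4−M3)/(6·3)=1767/4586, b=Δ3−h3·(2M3+M4)/6=-10739/13758
seg 4: a=-2, c=M4/2=9757/4586, d=(M5−M4)/(6·1)=-9757/13758, b=Δ4−h4·(2M4+M5)/6=10880/6879
t_q=7/2 → seg 2, τ=1/2; S=-1+46513/13758·τ+-1698/2293·τ²+-1375/13758·τ³=18079/36688

  seg 0: a=0 b=-25789/6879 c=0 d=12031/27516
  seg 1: a=-4 b=10304/6879 c=12031/4586 d=-15427/13758
  seg 2: a=-1 b=46513/13758 c=-1698/2293 d=-1375/13758
  seg 3: a=2 b=-10739/13758 c=-3073/2293 d=1767/4586
  seg 4: a=-2 b=10880/6879 c=9757/4586 d=-9757/13758
S(7/2) = 18079/36688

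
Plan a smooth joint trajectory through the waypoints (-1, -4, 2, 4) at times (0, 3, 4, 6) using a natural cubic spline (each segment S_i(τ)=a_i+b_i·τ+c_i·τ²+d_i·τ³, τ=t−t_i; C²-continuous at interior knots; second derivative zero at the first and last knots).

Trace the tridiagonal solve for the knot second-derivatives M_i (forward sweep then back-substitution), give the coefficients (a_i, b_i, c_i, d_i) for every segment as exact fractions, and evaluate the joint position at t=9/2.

  seg 0: a=-1 b=-4 c=0 d=1/3
  seg 1: a=-4 b=5 c=3 d=-2
  seg 2: a=2 b=5 c=-3 d=1/2
S(9/2) = 61/16

Δ: Δ0=-1, Δ1=6, Δ2=1
row 1: diag=8, rhs=42; c'=1/8, d'=21/4
row 2: denom=6−1·1/8=47/8; d'=(-30−1·21/4)/(47/8)=-6
back: M2=-6
back: M1=21/4−1/8·-6=6
M: M0=0, M1=6, M2=-6, M3=0
seg 0: a=-1, c=M0/2=0, d=(M1−M0)/(6·3)=1/3, b=Δ0−h0·(2M0+M1)/6=-4
seg 1: a=-4, c=M1/2=3, d=(M2−M1)/(6·1)=-2, b=Δ1−h1·(2M1+M2)/6=5
seg 2: a=2, c=M2/2=-3, d=(M3−M2)/(6·2)=1/2, b=Δ2−h2·(2M2+M3)/6=5
t_q=9/2 → seg 2, τ=1/2; S=2+5·τ+-3·τ²+1/2·τ³=61/16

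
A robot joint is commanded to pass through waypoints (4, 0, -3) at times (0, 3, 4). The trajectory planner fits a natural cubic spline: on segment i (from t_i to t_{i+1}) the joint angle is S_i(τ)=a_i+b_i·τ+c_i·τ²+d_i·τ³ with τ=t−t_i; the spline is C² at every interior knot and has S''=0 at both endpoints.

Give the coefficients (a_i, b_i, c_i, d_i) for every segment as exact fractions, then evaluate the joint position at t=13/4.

  seg 0: a=4 b=-17/24 c=0 d=-5/72
  seg 1: a=0 b=-31/12 c=-5/8 d=5/24
S(13/4) = -349/512

Δ: Δ0=-4/3, Δ1=-3
row 1: diag=8, rhs=-10; c'=1/8, d'=-5/4
back: M1=-5/4
M: M0=0, M1=-5/4, M2=0
seg 0: a=4, c=M0/2=0, d=(M1−M0)/(6·3)=-5/72, b=Δ0−h0·(2M0+M1)/6=-17/24
seg 1: a=0, c=M1/2=-5/8, d=(M2−M1)/(6·1)=5/24, b=Δ1−h1·(2M1+M2)/6=-31/12
t_q=13/4 → seg 1, τ=1/4; S=0+-31/12·τ+-5/8·τ²+5/24·τ³=-349/512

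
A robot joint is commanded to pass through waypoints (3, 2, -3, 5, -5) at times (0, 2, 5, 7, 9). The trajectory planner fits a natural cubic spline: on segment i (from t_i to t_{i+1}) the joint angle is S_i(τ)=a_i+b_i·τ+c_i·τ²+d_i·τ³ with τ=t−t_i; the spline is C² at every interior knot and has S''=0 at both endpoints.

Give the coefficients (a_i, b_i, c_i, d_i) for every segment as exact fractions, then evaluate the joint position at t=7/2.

Δ: Δ0=-1/2, Δ1=-5/3, Δ2=4, Δ3=-5
row 1: diag=10, rhs=-7; c'=3/10, d'=-7/10
row 2: denom=10−3·3/10=91/10; d'=(34−3·-7/10)/(91/10)=361/91
row 3: denom=8−2·20/91=688/91; d'=(-54−2·361/91)/(688/91)=-1409/172
back: M3=-1409/172
back: M2=361/91−20/91·-1409/172=248/43
back: M1=-7/10−3/10·248/43=-209/86
M: M0=0, M1=-209/86, M2=248/43, M3=-1409/172, M4=0
seg 0: a=3, c=M0/2=0, d=(M1−M0)/(6·2)=-209/1032, b=Δ0−h0·(2M0+M1)/6=40/129
seg 1: a=2, c=M1/2=-209/172, d=(M2−M1)/(6·3)=235/516, b=Δ1−h1·(2M1+M2)/6=-547/258
seg 2: a=-3, c=M2/2=124/43, d=(M3−M2)/(6·2)=-2401/2064, b=Δ2−h2·(2M2+M3)/6=1489/516
seg 3: a=5, c=M3/2=-1409/344, d=(M4−M3)/(6·2)=1409/2064, b=Δ3−h3·(2M3+M4)/6=119/258
t_q=7/2 → seg 1, τ=3/2; S=2+-547/258·τ+-209/172·τ²+235/516·τ³=-3271/1376

  seg 0: a=3 b=40/129 c=0 d=-209/1032
  seg 1: a=2 b=-547/258 c=-209/172 d=235/516
  seg 2: a=-3 b=1489/516 c=124/43 d=-2401/2064
  seg 3: a=5 b=119/258 c=-1409/344 d=1409/2064
S(7/2) = -3271/1376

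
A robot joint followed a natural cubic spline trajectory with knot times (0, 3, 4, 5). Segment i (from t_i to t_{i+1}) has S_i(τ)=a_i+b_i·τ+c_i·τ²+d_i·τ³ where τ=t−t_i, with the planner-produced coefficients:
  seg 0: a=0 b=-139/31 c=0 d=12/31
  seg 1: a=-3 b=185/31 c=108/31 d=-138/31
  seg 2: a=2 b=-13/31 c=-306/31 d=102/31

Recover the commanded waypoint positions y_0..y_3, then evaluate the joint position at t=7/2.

y_0 = S_0(0) = a_0 = 0
y_1 = S_1(0) = a_1 = -3
y_2 = S_2(0) = a_2 = 2
y_3 = S_2(1) = -5
t_q=7/2 is in segment 1 (τ=1/2); S_1(τ)=37/124

y_0=0 y_1=-3 y_2=2 y_3=-5
S(7/2) = 37/124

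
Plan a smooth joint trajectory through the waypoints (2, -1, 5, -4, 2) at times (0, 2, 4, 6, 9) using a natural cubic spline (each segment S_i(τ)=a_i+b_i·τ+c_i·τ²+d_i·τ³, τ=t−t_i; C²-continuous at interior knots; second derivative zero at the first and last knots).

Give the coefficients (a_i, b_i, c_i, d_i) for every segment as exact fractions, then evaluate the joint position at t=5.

Δ: Δ0=-3/2, Δ1=3, Δ2=-9/2, Δ3=2
row 1: diag=8, rhs=27; c'=1/4, d'=27/8
row 2: denom=8−2·1/4=15/2; d'=(-45−2·27/8)/(15/2)=-69/10
row 3: denom=10−2·4/15=142/15; d'=(39−2·-69/10)/(142/15)=396/71
back: M3=396/71
back: M2=-69/10−4/15·396/71=-1191/142
back: M1=27/8−1/4·-1191/142=777/142
M: M0=0, M1=777/142, M2=-1191/142, M3=396/71, M4=0
seg 0: a=2, c=M0/2=0, d=(M1−M0)/(6·2)=259/568, b=Δ0−h0·(2M0+M1)/6=-236/71
seg 1: a=-1, c=M1/2=777/284, d=(M2−M1)/(6·2)=-82/71, b=Δ1−h1·(2M1+M2)/6=305/142
seg 2: a=5, c=M2/2=-1191/284, d=(M3−M2)/(6·2)=661/568, b=Δ2−h2·(2M2+M3)/6=-109/142
seg 3: a=-4, c=M3/2=198/71, d=(M4−M3)/(6·3)=-22/71, b=Δ3−h3·(2M3+M4)/6=-254/71
t_q=5 → seg 2, τ=1; S=5+-109/142·τ+-1191/284·τ²+661/568·τ³=683/568

  seg 0: a=2 b=-236/71 c=0 d=259/568
  seg 1: a=-1 b=305/142 c=777/284 d=-82/71
  seg 2: a=5 b=-109/142 c=-1191/284 d=661/568
  seg 3: a=-4 b=-254/71 c=198/71 d=-22/71
S(5) = 683/568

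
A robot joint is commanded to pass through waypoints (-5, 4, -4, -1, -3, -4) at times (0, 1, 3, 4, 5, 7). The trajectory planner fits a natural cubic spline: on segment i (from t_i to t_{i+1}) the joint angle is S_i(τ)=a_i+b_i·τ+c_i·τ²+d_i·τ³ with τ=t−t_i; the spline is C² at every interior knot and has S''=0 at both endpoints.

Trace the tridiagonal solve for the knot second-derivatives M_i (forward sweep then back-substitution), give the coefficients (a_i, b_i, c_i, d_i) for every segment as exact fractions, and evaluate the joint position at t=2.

Δ: Δ0=9, Δ1=-4, Δ2=3, Δ3=-2, Δ4=-1/2
row 1: diag=6, rhs=-78; c'=1/3, d'=-13
row 2: denom=6−2·1/3=16/3; d'=(42−2·-13)/(16/3)=51/4
row 3: denom=4−1·3/16=61/16; d'=(-30−1·51/4)/(61/16)=-684/61
row 4: denom=6−1·16/61=350/61; d'=(9−1·-684/61)/(350/61)=1233/350
back: M4=1233/350
back: M3=-684/61−16/61·1233/350=-2124/175
back: M2=51/4−3/16·-2124/175=5259/350
back: M1=-13−1/3·5259/350=-6303/350
M: M0=0, M1=-6303/350, M2=5259/350, M3=-2124/175, M4=1233/350, M5=0
seg 0: a=-5, c=M0/2=0, d=(M1−M0)/(6·1)=-2101/700, b=Δ0−h0·(2M0+M1)/6=8401/700
seg 1: a=4, c=M1/2=-6303/700, d=(M2−M1)/(6·2)=1927/700, b=Δ1−h1·(2M1+M2)/6=1049/350
seg 2: a=-4, c=M2/2=5259/700, d=(M3−M2)/(6·1)=-3169/700, b=Δ2−h2·(2M2+M3)/6=1/70
seg 3: a=-1, c=M3/2=-1062/175, d=(M4−M3)/(6·1)=261/100, b=Δ3−h3·(2M3+M4)/6=1021/700
seg 4: a=-3, c=M4/2=1233/700, d=(M5−M4)/(6·2)=-411/1400, b=Δ4−h4·(2M4+M5)/6=-997/350
t_q=2 → seg 1, τ=1; S=4+1049/350·τ+-6303/700·τ²+1927/700·τ³=261/350

  seg 0: a=-5 b=8401/700 c=0 d=-2101/700
  seg 1: a=4 b=1049/350 c=-6303/700 d=1927/700
  seg 2: a=-4 b=1/70 c=5259/700 d=-3169/700
  seg 3: a=-1 b=1021/700 c=-1062/175 d=261/100
  seg 4: a=-3 b=-997/350 c=1233/700 d=-411/1400
S(2) = 261/350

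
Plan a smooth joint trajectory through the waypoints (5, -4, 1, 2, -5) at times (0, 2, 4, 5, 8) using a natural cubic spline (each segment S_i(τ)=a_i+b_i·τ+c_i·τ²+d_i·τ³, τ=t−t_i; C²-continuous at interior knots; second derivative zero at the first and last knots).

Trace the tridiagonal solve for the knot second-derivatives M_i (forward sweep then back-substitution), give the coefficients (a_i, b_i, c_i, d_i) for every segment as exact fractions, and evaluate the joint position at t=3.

  seg 0: a=5 b=-3361/516 c=0 d=1039/2064
  seg 1: a=-4 b=-61/129 c=1039/344 d=-1583/2064
  seg 2: a=1 b=1241/516 c=-68/43 d=91/516
  seg 3: a=2 b=-59/258 c=-181/172 d=181/1548
S(3) = -1527/688

Δ: Δ0=-9/2, Δ1=5/2, Δ2=1, Δ3=-7/3
row 1: diag=8, rhs=42; c'=1/4, d'=21/4
row 2: denom=6−2·1/4=11/2; d'=(-9−2·21/4)/(11/2)=-39/11
row 3: denom=8−1·2/11=86/11; d'=(-20−1·-39/11)/(86/11)=-181/86
back: M3=-181/86
back: M2=-39/11−2/11·-181/86=-136/43
back: M1=21/4−1/4·-136/43=1039/172
M: M0=0, M1=1039/172, M2=-136/43, M3=-181/86, M4=0
seg 0: a=5, c=M0/2=0, d=(M1−M0)/(6·2)=1039/2064, b=Δ0−h0·(2M0+M1)/6=-3361/516
seg 1: a=-4, c=M1/2=1039/344, d=(M2−M1)/(6·2)=-1583/2064, b=Δ1−h1·(2M1+M2)/6=-61/129
seg 2: a=1, c=M2/2=-68/43, d=(M3−M2)/(6·1)=91/516, b=Δ2−h2·(2M2+M3)/6=1241/516
seg 3: a=2, c=M3/2=-181/172, d=(M4−M3)/(6·3)=181/1548, b=Δ3−h3·(2M3+M4)/6=-59/258
t_q=3 → seg 1, τ=1; S=-4+-61/129·τ+1039/344·τ²+-1583/2064·τ³=-1527/688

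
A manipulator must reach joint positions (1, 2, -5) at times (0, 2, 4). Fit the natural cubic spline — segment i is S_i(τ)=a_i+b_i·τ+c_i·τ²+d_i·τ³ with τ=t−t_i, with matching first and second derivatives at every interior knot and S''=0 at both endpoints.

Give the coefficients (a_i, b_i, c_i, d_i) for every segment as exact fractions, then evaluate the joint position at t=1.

  seg 0: a=1 b=3/2 c=0 d=-1/4
  seg 1: a=2 b=-3/2 c=-3/2 d=1/4
S(1) = 9/4

Δ: Δ0=1/2, Δ1=-7/2
row 1: diag=8, rhs=-24; c'=1/4, d'=-3
back: M1=-3
M: M0=0, M1=-3, M2=0
seg 0: a=1, c=M0/2=0, d=(M1−M0)/(6·2)=-1/4, b=Δ0−h0·(2M0+M1)/6=3/2
seg 1: a=2, c=M1/2=-3/2, d=(M2−M1)/(6·2)=1/4, b=Δ1−h1·(2M1+M2)/6=-3/2
t_q=1 → seg 0, τ=1; S=1+3/2·τ+0·τ²+-1/4·τ³=9/4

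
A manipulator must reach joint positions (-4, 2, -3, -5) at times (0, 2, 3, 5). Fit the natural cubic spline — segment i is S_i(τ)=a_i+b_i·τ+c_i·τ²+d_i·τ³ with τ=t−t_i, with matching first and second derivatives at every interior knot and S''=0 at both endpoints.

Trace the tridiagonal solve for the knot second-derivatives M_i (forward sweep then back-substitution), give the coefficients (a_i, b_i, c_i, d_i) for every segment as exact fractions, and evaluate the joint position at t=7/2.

  seg 0: a=-4 b=209/35 c=0 d=-26/35
  seg 1: a=2 b=-103/35 c=-156/35 d=12/5
  seg 2: a=-3 b=-163/35 c=96/35 d=-16/35
S(7/2) = -47/10

Δ: Δ0=3, Δ1=-5, Δ2=-1
row 1: diag=6, rhs=-48; c'=1/6, d'=-8
row 2: denom=6−1·1/6=35/6; d'=(24−1·-8)/(35/6)=192/35
back: M2=192/35
back: M1=-8−1/6·192/35=-312/35
M: M0=0, M1=-312/35, M2=192/35, M3=0
seg 0: a=-4, c=M0/2=0, d=(M1−M0)/(6·2)=-26/35, b=Δ0−h0·(2M0+M1)/6=209/35
seg 1: a=2, c=M1/2=-156/35, d=(M2−M1)/(6·1)=12/5, b=Δ1−h1·(2M1+M2)/6=-103/35
seg 2: a=-3, c=M2/2=96/35, d=(M3−M2)/(6·2)=-16/35, b=Δ2−h2·(2M2+M3)/6=-163/35
t_q=7/2 → seg 2, τ=1/2; S=-3+-163/35·τ+96/35·τ²+-16/35·τ³=-47/10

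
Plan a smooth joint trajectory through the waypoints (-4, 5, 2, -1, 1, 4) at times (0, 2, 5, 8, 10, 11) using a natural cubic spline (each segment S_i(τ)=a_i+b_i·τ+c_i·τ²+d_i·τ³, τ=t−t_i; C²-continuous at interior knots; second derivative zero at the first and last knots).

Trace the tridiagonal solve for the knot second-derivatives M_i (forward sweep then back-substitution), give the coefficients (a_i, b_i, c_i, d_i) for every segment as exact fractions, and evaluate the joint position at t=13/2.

  seg 0: a=-4 b=2683/473 c=0 d=-1109/3784
  seg 1: a=5 b=2039/946 c=-3327/1892 d=1337/5676
  seg 2: a=2 b=-3851/1892 c=171/473 d=-31/5676
  seg 3: a=-1 b=-13/946 c=591/1892 d=46/473
  seg 4: a=1 b=2273/946 c=1695/1892 d=-565/1892
S(13/2) = -3907/15136

Δ: Δ0=9/2, Δ1=-1, Δ2=-1, Δ3=1, Δ4=3
row 1: diag=10, rhs=-33; c'=3/10, d'=-33/10
row 2: denom=12−3·3/10=111/10; d'=(0−3·-33/10)/(111/10)=33/37
row 3: denom=10−3·10/37=340/37; d'=(12−3·33/37)/(340/37)=69/68
row 4: denom=6−2·37/170=473/85; d'=(12−2·69/68)/(473/85)=1695/946
back: M4=1695/946
back: M3=69/68−37/170·1695/946=591/946
back: M2=33/37−10/37·591/946=342/473
back: M1=-33/10−3/10·342/473=-3327/946
M: M0=0, M1=-3327/946, M2=342/473, M3=591/946, M4=1695/946, M5=0
seg 0: a=-4, c=M0/2=0, d=(M1−M0)/(6·2)=-1109/3784, b=Δ0−h0·(2M0+M1)/6=2683/473
seg 1: a=5, c=M1/2=-3327/1892, d=(M2−M1)/(6·3)=1337/5676, b=Δ1−h1·(2M1+M2)/6=2039/946
seg 2: a=2, c=M2/2=171/473, d=(M3−M2)/(6·3)=-31/5676, b=Δ2−h2·(2M2+M3)/6=-3851/1892
seg 3: a=-1, c=M3/2=591/1892, d=(M4−M3)/(6·2)=46/473, b=Δ3−h3·(2M3+M4)/6=-13/946
seg 4: a=1, c=M4/2=1695/1892, d=(M5−M4)/(6·1)=-565/1892, b=Δ4−h4·(2M4+M5)/6=2273/946
t_q=13/2 → seg 2, τ=3/2; S=2+-3851/1892·τ+171/473·τ²+-31/5676·τ³=-3907/15136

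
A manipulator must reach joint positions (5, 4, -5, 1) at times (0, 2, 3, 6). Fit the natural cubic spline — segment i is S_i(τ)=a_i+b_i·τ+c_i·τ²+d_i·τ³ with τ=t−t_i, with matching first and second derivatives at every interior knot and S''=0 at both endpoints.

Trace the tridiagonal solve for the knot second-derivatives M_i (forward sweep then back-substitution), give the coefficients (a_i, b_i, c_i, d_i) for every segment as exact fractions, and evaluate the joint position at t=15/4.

  seg 0: a=5 b=269/94 c=0 d=-79/94
  seg 1: a=4 b=-679/94 c=-237/47 d=307/94
  seg 2: a=-5 b=-353/47 c=447/94 d=-149/282
S(15/4) = -49217/6016

Δ: Δ0=-1/2, Δ1=-9, Δ2=2
row 1: diag=6, rhs=-51; c'=1/6, d'=-17/2
row 2: denom=8−1·1/6=47/6; d'=(66−1·-17/2)/(47/6)=447/47
back: M2=447/47
back: M1=-17/2−1/6·447/47=-474/47
M: M0=0, M1=-474/47, M2=447/47, M3=0
seg 0: a=5, c=M0/2=0, d=(M1−M0)/(6·2)=-79/94, b=Δ0−h0·(2M0+M1)/6=269/94
seg 1: a=4, c=M1/2=-237/47, d=(M2−M1)/(6·1)=307/94, b=Δ1−h1·(2M1+M2)/6=-679/94
seg 2: a=-5, c=M2/2=447/94, d=(M3−M2)/(6·3)=-149/282, b=Δ2−h2·(2M2+M3)/6=-353/47
t_q=15/4 → seg 2, τ=3/4; S=-5+-353/47·τ+447/94·τ²+-149/282·τ³=-49217/6016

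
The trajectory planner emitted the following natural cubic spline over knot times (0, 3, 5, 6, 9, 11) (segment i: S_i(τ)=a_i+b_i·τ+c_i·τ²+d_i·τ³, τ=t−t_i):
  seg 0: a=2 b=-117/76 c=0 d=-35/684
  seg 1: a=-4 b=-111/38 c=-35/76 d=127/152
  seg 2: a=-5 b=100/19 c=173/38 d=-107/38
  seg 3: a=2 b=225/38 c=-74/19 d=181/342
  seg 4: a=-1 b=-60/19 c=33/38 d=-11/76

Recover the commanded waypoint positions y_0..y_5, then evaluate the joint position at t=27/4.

y_0=2 y_1=-4 y_2=-5 y_3=2 y_4=-1 y_5=-5
S(27/4) = 10879/2432

y_0 = S_0(0) = a_0 = 2
y_1 = S_1(0) = a_1 = -4
y_2 = S_2(0) = a_2 = -5
y_3 = S_3(0) = a_3 = 2
y_4 = S_4(0) = a_4 = -1
y_5 = S_4(2) = -5
t_q=27/4 is in segment 3 (τ=3/4); S_3(τ)=10879/2432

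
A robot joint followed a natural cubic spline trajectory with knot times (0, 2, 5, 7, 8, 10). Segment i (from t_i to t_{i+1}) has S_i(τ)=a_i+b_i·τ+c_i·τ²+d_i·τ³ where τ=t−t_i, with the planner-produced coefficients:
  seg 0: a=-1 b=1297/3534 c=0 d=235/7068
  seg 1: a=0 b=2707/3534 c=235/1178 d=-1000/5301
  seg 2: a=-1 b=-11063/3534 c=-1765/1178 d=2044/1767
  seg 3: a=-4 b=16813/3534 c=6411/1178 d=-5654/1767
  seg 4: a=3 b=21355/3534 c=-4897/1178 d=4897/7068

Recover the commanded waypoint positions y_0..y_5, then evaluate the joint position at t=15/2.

y_0=-1 y_1=0 y_2=-1 y_3=-4 y_4=3 y_5=4
S(15/2) = -3113/4712

y_0 = S_0(0) = a_0 = -1
y_1 = S_1(0) = a_1 = 0
y_2 = S_2(0) = a_2 = -1
y_3 = S_3(0) = a_3 = -4
y_4 = S_4(0) = a_4 = 3
y_5 = S_4(2) = 4
t_q=15/2 is in segment 3 (τ=1/2); S_3(τ)=-3113/4712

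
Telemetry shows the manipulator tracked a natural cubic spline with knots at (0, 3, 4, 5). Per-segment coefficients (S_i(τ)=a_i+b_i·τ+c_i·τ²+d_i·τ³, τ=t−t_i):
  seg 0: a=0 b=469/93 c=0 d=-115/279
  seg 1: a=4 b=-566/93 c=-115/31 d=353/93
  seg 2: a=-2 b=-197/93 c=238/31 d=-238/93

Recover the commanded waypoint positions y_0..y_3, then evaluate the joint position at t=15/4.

y_0=0 y_1=4 y_2=-2 y_3=1
S(15/4) = -2083/1984

y_0 = S_0(0) = a_0 = 0
y_1 = S_1(0) = a_1 = 4
y_2 = S_2(0) = a_2 = -2
y_3 = S_2(1) = 1
t_q=15/4 is in segment 1 (τ=3/4); S_1(τ)=-2083/1984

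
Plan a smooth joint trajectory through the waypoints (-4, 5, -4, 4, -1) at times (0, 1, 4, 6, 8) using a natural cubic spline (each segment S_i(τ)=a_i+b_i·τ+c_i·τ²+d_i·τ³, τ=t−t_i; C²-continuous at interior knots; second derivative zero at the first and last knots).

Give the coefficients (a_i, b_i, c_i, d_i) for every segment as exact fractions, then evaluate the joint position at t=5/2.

Δ: Δ0=9, Δ1=-3, Δ2=4, Δ3=-5/2
row 1: diag=8, rhs=-72; c'=3/8, d'=-9
row 2: denom=10−3·3/8=71/8; d'=(42−3·-9)/(71/8)=552/71
row 3: denom=8−2·16/71=536/71; d'=(-39−2·552/71)/(536/71)=-3873/536
back: M3=-3873/536
back: M2=552/71−16/71·-3873/536=630/67
back: M1=-9−3/8·630/67=-3357/268
M: M0=0, M1=-3357/268, M2=630/67, M3=-3873/536, M4=0
seg 0: a=-4, c=M0/2=0, d=(M1−M0)/(6·1)=-1119/536, b=Δ0−h0·(2M0+M1)/6=5943/536
seg 1: a=5, c=M1/2=-3357/536, d=(M2−M1)/(6·3)=653/536, b=Δ1−h1·(2M1+M2)/6=1293/268
seg 2: a=-4, c=M2/2=315/67, d=(M3−M2)/(6·2)=-2971/2144, b=Δ2−h2·(2M2+M3)/6=75/536
seg 3: a=4, c=M3/2=-3873/1072, d=(M4−M3)/(6·2)=1291/2144, b=Δ3−h3·(2M3+M4)/6=621/268
t_q=5/2 → seg 1, τ=3/2; S=5+1293/268·τ+-3357/536·τ²+653/536·τ³=9677/4288

  seg 0: a=-4 b=5943/536 c=0 d=-1119/536
  seg 1: a=5 b=1293/268 c=-3357/536 d=653/536
  seg 2: a=-4 b=75/536 c=315/67 d=-2971/2144
  seg 3: a=4 b=621/268 c=-3873/1072 d=1291/2144
S(5/2) = 9677/4288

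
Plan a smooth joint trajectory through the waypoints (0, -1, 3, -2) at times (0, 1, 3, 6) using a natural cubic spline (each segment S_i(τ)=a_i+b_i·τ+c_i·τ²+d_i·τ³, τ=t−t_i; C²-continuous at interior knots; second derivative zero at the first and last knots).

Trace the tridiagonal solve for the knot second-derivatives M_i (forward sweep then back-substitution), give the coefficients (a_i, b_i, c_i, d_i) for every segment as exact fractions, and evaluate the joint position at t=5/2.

  seg 0: a=0 b=-5/3 c=0 d=2/3
  seg 1: a=-1 b=1/3 c=2 d=-7/12
  seg 2: a=3 b=4/3 c=-3/2 d=1/6
S(5/2) = 65/32

Δ: Δ0=-1, Δ1=2, Δ2=-5/3
row 1: diag=6, rhs=18; c'=1/3, d'=3
row 2: denom=10−2·1/3=28/3; d'=(-22−2·3)/(28/3)=-3
back: M2=-3
back: M1=3−1/3·-3=4
M: M0=0, M1=4, M2=-3, M3=0
seg 0: a=0, c=M0/2=0, d=(M1−M0)/(6·1)=2/3, b=Δ0−h0·(2M0+M1)/6=-5/3
seg 1: a=-1, c=M1/2=2, d=(M2−M1)/(6·2)=-7/12, b=Δ1−h1·(2M1+M2)/6=1/3
seg 2: a=3, c=M2/2=-3/2, d=(M3−M2)/(6·3)=1/6, b=Δ2−h2·(2M2+M3)/6=4/3
t_q=5/2 → seg 1, τ=3/2; S=-1+1/3·τ+2·τ²+-7/12·τ³=65/32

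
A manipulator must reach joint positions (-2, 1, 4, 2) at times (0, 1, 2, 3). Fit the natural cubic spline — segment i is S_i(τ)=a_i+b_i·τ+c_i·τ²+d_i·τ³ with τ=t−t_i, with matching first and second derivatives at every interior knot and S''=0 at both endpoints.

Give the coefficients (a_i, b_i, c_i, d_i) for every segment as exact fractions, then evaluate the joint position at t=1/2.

  seg 0: a=-2 b=8/3 c=0 d=1/3
  seg 1: a=1 b=11/3 c=1 d=-5/3
  seg 2: a=4 b=2/3 c=-4 d=4/3
S(1/2) = -5/8

Δ: Δ0=3, Δ1=3, Δ2=-2
row 1: diag=4, rhs=0; c'=1/4, d'=0
row 2: denom=4−1·1/4=15/4; d'=(-30−1·0)/(15/4)=-8
back: M2=-8
back: M1=0−1/4·-8=2
M: M0=0, M1=2, M2=-8, M3=0
seg 0: a=-2, c=M0/2=0, d=(M1−M0)/(6·1)=1/3, b=Δ0−h0·(2M0+M1)/6=8/3
seg 1: a=1, c=M1/2=1, d=(M2−M1)/(6·1)=-5/3, b=Δ1−h1·(2M1+M2)/6=11/3
seg 2: a=4, c=M2/2=-4, d=(M3−M2)/(6·1)=4/3, b=Δ2−h2·(2M2+M3)/6=2/3
t_q=1/2 → seg 0, τ=1/2; S=-2+8/3·τ+0·τ²+1/3·τ³=-5/8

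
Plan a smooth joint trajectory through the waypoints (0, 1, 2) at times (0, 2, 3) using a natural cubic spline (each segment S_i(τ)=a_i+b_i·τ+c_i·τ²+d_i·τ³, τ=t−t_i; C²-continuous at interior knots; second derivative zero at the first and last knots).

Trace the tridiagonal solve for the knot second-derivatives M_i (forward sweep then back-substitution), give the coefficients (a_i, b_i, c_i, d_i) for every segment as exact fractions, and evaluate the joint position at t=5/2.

Δ: Δ0=1/2, Δ1=1
row 1: diag=6, rhs=3; c'=1/6, d'=1/2
back: M1=1/2
M: M0=0, M1=1/2, M2=0
seg 0: a=0, c=M0/2=0, d=(M1−M0)/(6·2)=1/24, b=Δ0−h0·(2M0+M1)/6=1/3
seg 1: a=1, c=M1/2=1/4, d=(M2−M1)/(6·1)=-1/12, b=Δ1−h1·(2M1+M2)/6=5/6
t_q=5/2 → seg 1, τ=1/2; S=1+5/6·τ+1/4·τ²+-1/12·τ³=47/32

  seg 0: a=0 b=1/3 c=0 d=1/24
  seg 1: a=1 b=5/6 c=1/4 d=-1/12
S(5/2) = 47/32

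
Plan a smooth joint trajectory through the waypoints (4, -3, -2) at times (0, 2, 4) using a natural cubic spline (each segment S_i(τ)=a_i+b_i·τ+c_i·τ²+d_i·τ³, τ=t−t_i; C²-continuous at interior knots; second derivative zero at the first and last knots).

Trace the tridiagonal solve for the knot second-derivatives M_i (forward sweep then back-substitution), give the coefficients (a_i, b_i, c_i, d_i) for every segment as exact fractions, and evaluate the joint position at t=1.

  seg 0: a=4 b=-9/2 c=0 d=1/4
  seg 1: a=-3 b=-3/2 c=3/2 d=-1/4
S(1) = -1/4

Δ: Δ0=-7/2, Δ1=1/2
row 1: diag=8, rhs=24; c'=1/4, d'=3
back: M1=3
M: M0=0, M1=3, M2=0
seg 0: a=4, c=M0/2=0, d=(M1−M0)/(6·2)=1/4, b=Δ0−h0·(2M0+M1)/6=-9/2
seg 1: a=-3, c=M1/2=3/2, d=(M2−M1)/(6·2)=-1/4, b=Δ1−h1·(2M1+M2)/6=-3/2
t_q=1 → seg 0, τ=1; S=4+-9/2·τ+0·τ²+1/4·τ³=-1/4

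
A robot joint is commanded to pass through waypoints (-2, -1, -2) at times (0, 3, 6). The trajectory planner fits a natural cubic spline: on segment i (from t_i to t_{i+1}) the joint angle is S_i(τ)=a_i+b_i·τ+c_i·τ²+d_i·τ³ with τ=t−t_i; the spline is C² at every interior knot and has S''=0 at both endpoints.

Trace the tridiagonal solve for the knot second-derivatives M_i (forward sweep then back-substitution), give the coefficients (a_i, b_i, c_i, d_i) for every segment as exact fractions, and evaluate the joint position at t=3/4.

Δ: Δ0=1/3, Δ1=-1/3
row 1: diag=12, rhs=-4; c'=1/4, d'=-1/3
back: M1=-1/3
M: M0=0, M1=-1/3, M2=0
seg 0: a=-2, c=M0/2=0, d=(M1−M0)/(6·3)=-1/54, b=Δ0−h0·(2M0+M1)/6=1/2
seg 1: a=-1, c=M1/2=-1/6, d=(M2−M1)/(6·3)=1/54, b=Δ1−h1·(2M1+M2)/6=0
t_q=3/4 → seg 0, τ=3/4; S=-2+1/2·τ+0·τ²+-1/54·τ³=-209/128

  seg 0: a=-2 b=1/2 c=0 d=-1/54
  seg 1: a=-1 b=0 c=-1/6 d=1/54
S(3/4) = -209/128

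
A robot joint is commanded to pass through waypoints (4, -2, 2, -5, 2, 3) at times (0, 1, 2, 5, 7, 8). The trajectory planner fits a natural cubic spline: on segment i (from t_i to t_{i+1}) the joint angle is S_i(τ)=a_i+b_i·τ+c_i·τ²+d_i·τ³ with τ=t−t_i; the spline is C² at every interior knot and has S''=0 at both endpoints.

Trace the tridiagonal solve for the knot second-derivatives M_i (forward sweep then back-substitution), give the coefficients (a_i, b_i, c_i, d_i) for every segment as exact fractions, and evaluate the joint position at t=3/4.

  seg 0: a=4 b=-10151/1140 c=0 d=3311/1140
  seg 1: a=-2 b=-109/570 c=3311/380 d=-1031/228
  seg 2: a=2 b=4183/1140 c=-461/95 d=3251/3420
  seg 3: a=-5 b=25/114 c=1407/380 d=-2351/2280
  seg 4: a=2 b=757/285 c=-236/95 d=236/285
S(3/4) = -35337/24320

Δ: Δ0=-6, Δ1=4, Δ2=-7/3, Δ3=7/2, Δ4=1
row 1: diag=4, rhs=60; c'=1/4, d'=15
row 2: denom=8−1·1/4=31/4; d'=(-38−1·15)/(31/4)=-212/31
row 3: denom=10−3·12/31=274/31; d'=(35−3·-212/31)/(274/31)=1721/274
row 4: denom=6−2·31/137=760/137; d'=(-15−2·1721/274)/(760/137)=-472/95
back: M4=-472/95
back: M3=1721/274−31/137·-472/95=1407/190
back: M2=-212/31−12/31·1407/190=-922/95
back: M1=15−1/4·-922/95=3311/190
M: M0=0, M1=3311/190, M2=-922/95, M3=1407/190, M4=-472/95, M5=0
seg 0: a=4, c=M0/2=0, d=(M1−M0)/(6·1)=3311/1140, b=Δ0−h0·(2M0+M1)/6=-10151/1140
seg 1: a=-2, c=M1/2=3311/380, d=(M2−M1)/(6·1)=-1031/228, b=Δ1−h1·(2M1+M2)/6=-109/570
seg 2: a=2, c=M2/2=-461/95, d=(M3−M2)/(6·3)=3251/3420, b=Δ2−h2·(2M2+M3)/6=4183/1140
seg 3: a=-5, c=M3/2=1407/380, d=(M4−M3)/(6·2)=-2351/2280, b=Δ3−h3·(2M3+M4)/6=25/114
seg 4: a=2, c=M4/2=-236/95, d=(M5−M4)/(6·1)=236/285, b=Δ4−h4·(2M4+M5)/6=757/285
t_q=3/4 → seg 0, τ=3/4; S=4+-10151/1140·τ+0·τ²+3311/1140·τ³=-35337/24320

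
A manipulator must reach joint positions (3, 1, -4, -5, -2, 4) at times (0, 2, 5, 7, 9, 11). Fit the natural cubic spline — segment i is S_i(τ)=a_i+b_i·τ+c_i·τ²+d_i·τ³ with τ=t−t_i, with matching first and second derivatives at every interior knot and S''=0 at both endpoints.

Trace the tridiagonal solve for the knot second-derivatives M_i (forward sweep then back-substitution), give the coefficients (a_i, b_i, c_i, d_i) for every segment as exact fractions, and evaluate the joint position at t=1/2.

Δ: Δ0=-1, Δ1=-5/3, Δ2=-1/2, Δ3=3/2, Δ4=3
row 1: diag=10, rhs=-4; c'=3/10, d'=-2/5
row 2: denom=10−3·3/10=91/10; d'=(7−3·-2/5)/(91/10)=82/91
row 3: denom=8−2·20/91=688/91; d'=(12−2·82/91)/(688/91)=58/43
row 4: denom=8−2·91/344=1285/172; d'=(9−2·58/43)/(1285/172)=1084/1285
back: M4=1084/1285
back: M3=58/43−91/344·1084/1285=2893/2570
back: M2=82/91−20/91·2893/2570=168/257
back: M1=-2/5−3/10·168/257=-766/1285
M: M0=0, M1=-766/1285, M2=168/257, M3=2893/2570, M4=1084/1285, M5=0
seg 0: a=3, c=M0/2=0, d=(M1−M0)/(6·2)=-383/7710, b=Δ0−h0·(2M0+M1)/6=-3089/3855
seg 1: a=1, c=M1/2=-383/1285, d=(M2−M1)/(6·3)=803/11565, b=Δ1−h1·(2M1+M2)/6=-5387/3855
seg 2: a=-4, c=M2/2=84/257, d=(M3−M2)/(6·2)=1213/30840, b=Δ2−h2·(2M2+M3)/6=-5054/3855
seg 3: a=-5, c=M3/2=2893/5140, d=(M4−M3)/(6·2)=-145/6168, b=Δ3−h3·(2M3+M4)/6=3611/7710
seg 4: a=-2, c=M4/2=542/1285, d=(M5−M4)/(6·2)=-271/3855, b=Δ4−h4·(2M4+M5)/6=9397/3855
t_q=1/2 → seg 0, τ=1/2; S=3+-3089/3855·τ+0·τ²+-383/7710·τ³=10663/4112

  seg 0: a=3 b=-3089/3855 c=0 d=-383/7710
  seg 1: a=1 b=-5387/3855 c=-383/1285 d=803/11565
  seg 2: a=-4 b=-5054/3855 c=84/257 d=1213/30840
  seg 3: a=-5 b=3611/7710 c=2893/5140 d=-145/6168
  seg 4: a=-2 b=9397/3855 c=542/1285 d=-271/3855
S(1/2) = 10663/4112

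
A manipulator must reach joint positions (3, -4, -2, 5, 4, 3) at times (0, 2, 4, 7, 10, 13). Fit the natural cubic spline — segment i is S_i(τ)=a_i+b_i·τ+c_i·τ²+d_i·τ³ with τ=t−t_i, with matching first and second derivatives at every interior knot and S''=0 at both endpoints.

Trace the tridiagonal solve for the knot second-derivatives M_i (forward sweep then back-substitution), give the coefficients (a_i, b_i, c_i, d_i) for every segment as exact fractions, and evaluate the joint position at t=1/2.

Δ: Δ0=-7/2, Δ1=1, Δ2=7/3, Δ3=-1/3, Δ4=-1/3
row 1: diag=8, rhs=27; c'=1/4, d'=27/8
row 2: denom=10−2·1/4=19/2; d'=(8−2·27/8)/(19/2)=5/38
row 3: denom=12−3·6/19=210/19; d'=(-16−3·5/38)/(210/19)=-89/60
row 4: denom=12−3·19/70=783/70; d'=(0−3·-89/60)/(783/70)=623/1566
back: M4=623/1566
back: M3=-89/60−19/70·623/1566=-1246/783
back: M2=5/38−6/19·-1246/783=331/522
back: M1=27/8−1/4·331/522=1679/522
M: M0=0, M1=1679/522, M2=331/522, M3=-1246/783, M4=623/1566, M5=0
seg 0: a=3, c=M0/2=0, d=(M1−M0)/(6·2)=1679/6264, b=Δ0−h0·(2M0+M1)/6=-3580/783
seg 1: a=-4, c=M1/2=1679/1044, d=(M2−M1)/(6·2)=-337/1566, b=Δ1−h1·(2M1+M2)/6=-2123/1566
seg 2: a=-2, c=M2/2=331/1044, d=(M3−M2)/(6·3)=-3485/28188, b=Δ2−h2·(2M2+M3)/6=3907/1566
seg 3: a=5, c=M3/2=-623/783, d=(M4−M3)/(6·3)=3115/28188, b=Δ3−h3·(2M3+M4)/6=3317/3132
seg 4: a=4, c=M4/2=623/3132, d=(M5−M4)/(6·3)=-623/28188, b=Δ4−h4·(2M4+M5)/6=-1145/1566
t_q=1/2 → seg 0, τ=1/2; S=3+-3580/783·τ+0·τ²+1679/6264·τ³=12485/16704

  seg 0: a=3 b=-3580/783 c=0 d=1679/6264
  seg 1: a=-4 b=-2123/1566 c=1679/1044 d=-337/1566
  seg 2: a=-2 b=3907/1566 c=331/1044 d=-3485/28188
  seg 3: a=5 b=3317/3132 c=-623/783 d=3115/28188
  seg 4: a=4 b=-1145/1566 c=623/3132 d=-623/28188
S(1/2) = 12485/16704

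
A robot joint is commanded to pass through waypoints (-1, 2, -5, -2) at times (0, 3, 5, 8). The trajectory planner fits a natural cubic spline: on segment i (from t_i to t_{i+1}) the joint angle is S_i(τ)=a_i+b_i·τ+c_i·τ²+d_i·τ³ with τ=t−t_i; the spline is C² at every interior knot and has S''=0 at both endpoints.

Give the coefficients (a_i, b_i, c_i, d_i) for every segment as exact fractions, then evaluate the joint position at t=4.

Δ: Δ0=1, Δ1=-7/2, Δ2=1
row 1: diag=10, rhs=-27; c'=1/5, d'=-27/10
row 2: denom=10−2·1/5=48/5; d'=(27−2·-27/10)/(48/5)=27/8
back: M2=27/8
back: M1=-27/10−1/5·27/8=-27/8
M: M0=0, M1=-27/8, M2=27/8, M3=0
seg 0: a=-1, c=M0/2=0, d=(M1−M0)/(6·3)=-3/16, b=Δ0−h0·(2M0+M1)/6=43/16
seg 1: a=2, c=M1/2=-27/16, d=(M2−M1)/(6·2)=9/16, b=Δ1−h1·(2M1+M2)/6=-19/8
seg 2: a=-5, c=M2/2=27/16, d=(M3−M2)/(6·3)=-3/16, b=Δ2−h2·(2M2+M3)/6=-19/8
t_q=4 → seg 1, τ=1; S=2+-19/8·τ+-27/16·τ²+9/16·τ³=-3/2

  seg 0: a=-1 b=43/16 c=0 d=-3/16
  seg 1: a=2 b=-19/8 c=-27/16 d=9/16
  seg 2: a=-5 b=-19/8 c=27/16 d=-3/16
S(4) = -3/2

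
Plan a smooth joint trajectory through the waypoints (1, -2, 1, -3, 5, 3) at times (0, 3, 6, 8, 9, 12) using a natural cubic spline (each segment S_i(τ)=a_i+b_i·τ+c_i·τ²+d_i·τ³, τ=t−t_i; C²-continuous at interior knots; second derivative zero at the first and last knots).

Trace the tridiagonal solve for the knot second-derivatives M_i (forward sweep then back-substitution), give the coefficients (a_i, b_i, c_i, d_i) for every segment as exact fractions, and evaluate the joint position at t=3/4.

  seg 0: a=1 b=-3442/1611 c=0 d=1831/14499
  seg 1: a=-2 b=2051/1611 c=1831/1611 d=-5933/14499
  seg 2: a=1 b=-4762/1611 c=-4102/1611 d=812/537
  seg 3: a=-3 b=8062/1611 c=10514/1611 d=-632/179
  seg 4: a=5 b=12026/1611 c=-6550/1611 d=6550/14499
S(3/4) = -6291/11456

Δ: Δ0=-1, Δ1=1, Δ2=-2, Δ3=8, Δ4=-2/3
row 1: diag=12, rhs=12; c'=1/4, d'=1
row 2: denom=10−3·1/4=37/4; d'=(-18−3·1)/(37/4)=-84/37
row 3: denom=6−2·8/37=206/37; d'=(60−2·-84/37)/(206/37)=1194/103
row 4: denom=8−1·37/206=1611/206; d'=(-52−1·1194/103)/(1611/206)=-13100/1611
back: M4=-13100/1611
back: M3=1194/103−37/206·-13100/1611=21028/1611
back: M2=-84/37−8/37·21028/1611=-8204/1611
back: M1=1−1/4·-8204/1611=3662/1611
M: M0=0, M1=3662/1611, M2=-8204/1611, M3=21028/1611, M4=-13100/1611, M5=0
seg 0: a=1, c=M0/2=0, d=(M1−M0)/(6·3)=1831/14499, b=Δ0−h0·(2M0+M1)/6=-3442/1611
seg 1: a=-2, c=M1/2=1831/1611, d=(M2−M1)/(6·3)=-5933/14499, b=Δ1−h1·(2M1+M2)/6=2051/1611
seg 2: a=1, c=M2/2=-4102/1611, d=(M3−M2)/(6·2)=812/537, b=Δ2−h2·(2M2+M3)/6=-4762/1611
seg 3: a=-3, c=M3/2=10514/1611, d=(M4−M3)/(6·1)=-632/179, b=Δ3−h3·(2M3+M4)/6=8062/1611
seg 4: a=5, c=M4/2=-6550/1611, d=(M5−M4)/(6·3)=6550/14499, b=Δ4−h4·(2M4+M5)/6=12026/1611
t_q=3/4 → seg 0, τ=3/4; S=1+-3442/1611·τ+0·τ²+1831/14499·τ³=-6291/11456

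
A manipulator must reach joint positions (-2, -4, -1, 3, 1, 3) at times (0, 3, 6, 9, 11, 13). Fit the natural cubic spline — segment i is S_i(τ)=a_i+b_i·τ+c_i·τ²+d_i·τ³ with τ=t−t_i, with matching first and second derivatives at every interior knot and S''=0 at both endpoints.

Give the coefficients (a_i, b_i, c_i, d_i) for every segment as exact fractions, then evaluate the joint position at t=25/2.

  seg 0: a=-2 b=-802/783 c=0 d=280/7047
  seg 1: a=-4 b=38/783 c=280/783 d=-95/7047
  seg 2: a=-1 b=1433/783 c=185/783 d=-944/7047
  seg 3: a=3 b=-289/783 c=-253/261 d=256/783
  seg 4: a=1 b=-253/783 c=259/261 d=-259/1566
S(25/2) = 9145/4176

Δ: Δ0=-2/3, Δ1=1, Δ2=4/3, Δ3=-1, Δ4=1
row 1: diag=12, rhs=10; c'=1/4, d'=5/6
row 2: denom=12−3·1/4=45/4; d'=(2−3·5/6)/(45/4)=-2/45
row 3: denom=10−3·4/15=46/5; d'=(-14−3·-2/45)/(46/5)=-104/69
row 4: denom=8−2·5/23=174/23; d'=(12−2·-104/69)/(174/23)=518/261
back: M4=518/261
back: M3=-104/69−5/23·518/261=-506/261
back: M2=-2/45−4/15·-506/261=370/783
back: M1=5/6−1/4·370/783=560/783
M: M0=0, M1=560/783, M2=370/783, M3=-506/261, M4=518/261, M5=0
seg 0: a=-2, c=M0/2=0, d=(M1−M0)/(6·3)=280/7047, b=Δ0−h0·(2M0+M1)/6=-802/783
seg 1: a=-4, c=M1/2=280/783, d=(M2−M1)/(6·3)=-95/7047, b=Δ1−h1·(2M1+M2)/6=38/783
seg 2: a=-1, c=M2/2=185/783, d=(M3−M2)/(6·3)=-944/7047, b=Δ2−h2·(2M2+M3)/6=1433/783
seg 3: a=3, c=M3/2=-253/261, d=(M4−M3)/(6·2)=256/783, b=Δ3−h3·(2M3+M4)/6=-289/783
seg 4: a=1, c=M4/2=259/261, d=(M5−M4)/(6·2)=-259/1566, b=Δ4−h4·(2M4+M5)/6=-253/783
t_q=25/2 → seg 4, τ=3/2; S=1+-253/783·τ+259/261·τ²+-259/1566·τ³=9145/4176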